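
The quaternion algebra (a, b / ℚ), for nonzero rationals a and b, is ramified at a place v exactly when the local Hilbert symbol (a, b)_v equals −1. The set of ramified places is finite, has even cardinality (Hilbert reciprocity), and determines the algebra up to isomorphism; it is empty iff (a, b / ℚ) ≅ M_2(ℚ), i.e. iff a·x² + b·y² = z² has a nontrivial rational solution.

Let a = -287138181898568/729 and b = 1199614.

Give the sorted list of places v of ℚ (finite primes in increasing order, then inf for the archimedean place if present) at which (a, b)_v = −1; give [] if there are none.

[2, 7, 43, 53]

(a, b) ≡ (-320854898, 1199614) mod (ℚ^×)²; places V = {2, 3, 7, 11, 13, 29, 31, 37, 43, 53, ∞}.
(a,b)_53: α=1, u≡52; β=0, v≡12 (mod 53); (52|53)=+1, (12|53)=-1; sign (−1)^0·+1^0·-1^1 = -1.
(a,b)_29: α=1, u≡17; β=1, v≡12 (mod 29); (17|29)=-1, (12|29)=-1; sign (−1)^0·-1^1·-1^1 = +1.
(a,b)_3: α=-6, u≡1; β=0, v≡1 (mod 3); (1|3)=+1, (1|3)=+1; sign (−1)^0·+1^0·+1^-6 = +1.
(a,b)_11: α=2, u≡6; β=0, v≡9 (mod 11); (6|11)=-1, (9|11)=+1; sign (−1)^0·-1^0·+1^2 = +1.
(a,b)_2: α=3, β=1; u≡7, v≡7 (mod 8); ε(u)ε(v)=1·1, αω(v)=3·0, βω(u)=1·0; sum ≡ 1  ⇒  -1.
(a,b)_31: α=1, u≡30; β=0, v≡7 (mod 31); (30|31)=-1, (7|31)=+1; sign (−1)^0·-1^0·+1^1 = +1.
(a,b)_37: α=1, u≡33; β=1, v≡10 (mod 37); (33|37)=+1, (10|37)=+1; sign (−1)^0·+1^1·+1^1 = +1.
(a,b)_∞: sgn(-320854898)=−, sgn(1199614)=+, so +1.
(a,b)_43: α=2, u≡42; β=1, v≡34 (mod 43); (42|43)=-1, (34|43)=-1; sign (−1)^0·-1^1·-1^2 = -1.
(a,b)_13: α=1, u≡10; β=1, v≡4 (mod 13); (10|13)=+1, (4|13)=+1; sign (−1)^0·+1^1·+1^1 = +1.
(a,b)_7: α=1, u≡6; β=0, v≡3 (mod 7); (6|7)=-1, (3|7)=-1; sign (−1)^0·-1^0·-1^1 = -1.
|Ram(-320854898, 1199614)| = 4, even; anisotropic at {2, 7, 43, 53}.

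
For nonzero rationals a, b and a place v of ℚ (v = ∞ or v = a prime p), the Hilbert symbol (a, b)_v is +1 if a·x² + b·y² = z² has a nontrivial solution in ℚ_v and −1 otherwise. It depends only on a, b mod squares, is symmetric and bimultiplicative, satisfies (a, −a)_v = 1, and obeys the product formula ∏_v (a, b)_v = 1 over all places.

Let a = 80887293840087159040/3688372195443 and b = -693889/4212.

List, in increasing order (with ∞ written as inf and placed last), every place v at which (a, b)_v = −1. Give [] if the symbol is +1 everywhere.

(a, b) ≡ (1155, -13) mod (ℚ^×)²; places V = {2, 3, 5, 7, 11, 13, 17, ∞}.
(a,b)_17: α=8, u≡16; β=2, v≡1 (mod 17); (16|17)=+1, (1|17)=+1; sign (−1)^0·+1^2·+1^8 = +1.
(a,b)_7: α=7, u≡4; β=4, v≡1 (mod 7); (4|7)=+1, (1|7)=+1; sign (−1)^0·+1^4·+1^7 = +1.
(a,b)_∞: sgn(1155)=+, sgn(-13)=−, so +1.
(a,b)_2: α=8, β=-2; u≡3, v≡3 (mod 8); ε(u)ε(v)=1·1, αω(v)=8·1, βω(u)=-2·1; sum ≡ 1  ⇒  -1.
(a,b)_5: α=1, u≡1; β=0, v≡3 (mod 5); (1|5)=+1, (3|5)=-1; sign (−1)^0·+1^0·-1^1 = -1.
(a,b)_3: α=-17, u≡1; β=-4, v≡2 (mod 3); (1|3)=+1, (2|3)=-1; sign (−1)^0·+1^-4·-1^-17 = -1.
(a,b)_13: α=-4, u≡2; β=-1, v≡1 (mod 13); (2|13)=-1, (1|13)=+1; sign (−1)^0·-1^-1·+1^-4 = -1.
(a,b)_11: α=1, u≡8; β=0, v≡9 (mod 11); (8|11)=-1, (9|11)=+1; sign (−1)^0·-1^0·+1^1 = +1.
Ram(1155, -13) = {2, 3, 5, 13}; no ℚ_2-point on the conic.

[2, 3, 5, 13]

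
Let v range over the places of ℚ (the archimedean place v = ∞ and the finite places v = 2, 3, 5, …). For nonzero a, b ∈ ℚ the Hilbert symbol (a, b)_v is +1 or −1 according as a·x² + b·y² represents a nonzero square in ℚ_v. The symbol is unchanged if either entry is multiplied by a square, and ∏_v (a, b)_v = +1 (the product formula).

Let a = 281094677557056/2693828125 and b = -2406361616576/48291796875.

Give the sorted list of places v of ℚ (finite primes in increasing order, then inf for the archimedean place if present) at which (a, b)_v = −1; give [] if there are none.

[3, 5, 23, 41]

Mod squares: a ≡ 5408105, b ≡ -2553. Check v ∈ {∞, 2, 3, 5, 7, 11, 17, 23, 29, 31, 37, 41}.
v=∞: 5408105 > 0 and -2553 < 0  ⇒  (a,b)_∞ = +1.
v=2: v_2(a)=6, v_2(b)=6; units ≡ 1, 7 (mod 8); ε·ε+αω+βω = 0·1+6·0+6·0 ≡ 0  ⇒  (a,b)_2 = +1.
v=11: a=11^2·(≡8), b=11^0·(≡2) mod 11; (8|11)=-1, (2|11)=-1; (−1)^{2·0·5}·(-1)^0·(-1)^2 = +1.
v=3: a=3^2·(≡2), b=3^-1·(≡1) mod 3; (2|3)=-1, (1|3)=+1; (−1)^{2·-1·1}·(-1)^-1·(+1)^2 = -1.
v=17: a=17^2·(≡10), b=17^4·(≡3) mod 17; (10|17)=-1, (3|17)=-1; (−1)^{2·4·8}·(-1)^4·(-1)^2 = +1.
v=37: a=37^1·(≡18), b=37^1·(≡14) mod 37; (18|37)=-1, (14|37)=-1; (−1)^{1·1·18}·(-1)^1·(-1)^1 = +1.
v=29: a=29^-2·(≡18), b=29^-2·(≡13) mod 29; (18|29)=-1, (13|29)=+1; (−1)^{-2·-2·14}·(-1)^-2·(+1)^-2 = +1.
v=5: a=5^-7·(≡1), b=5^-8·(≡2) mod 5; (1|5)=+1, (2|5)=-1; (−1)^{-7·-8·2}·(+1)^-8·(-1)^-7 = -1.
v=7: a=7^0·(≡3), b=7^-2·(≡4) mod 7; (3|7)=-1, (4|7)=+1; (−1)^{0·-2·3}·(-1)^-2·(+1)^0 = +1.
v=41: a=41^-1·(≡33), b=41^0·(≡27) mod 41; (33|41)=+1, (27|41)=-1; (−1)^{-1·0·20}·(+1)^0·(-1)^-1 = -1.
v=23: a=23^3·(≡4), b=23^3·(≡6) mod 23; (4|23)=+1, (6|23)=+1; (−1)^{3·3·11}·(+1)^3·(+1)^3 = -1.
v=31: a=31^1·(≡5), b=31^0·(≡7) mod 31; (5|31)=+1, (7|31)=+1; (−1)^{1·0·15}·(+1)^0·(+1)^1 = +1.
Ram(5408105, -2553) = {3, 5, 23, 41}; no ℚ_3-point on the conic.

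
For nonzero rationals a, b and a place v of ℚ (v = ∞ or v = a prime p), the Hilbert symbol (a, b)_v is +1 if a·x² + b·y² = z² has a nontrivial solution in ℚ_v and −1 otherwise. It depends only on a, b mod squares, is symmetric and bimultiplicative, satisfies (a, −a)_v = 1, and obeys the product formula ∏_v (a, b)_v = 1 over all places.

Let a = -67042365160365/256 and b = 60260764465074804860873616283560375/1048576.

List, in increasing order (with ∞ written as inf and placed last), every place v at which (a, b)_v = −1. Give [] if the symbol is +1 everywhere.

(a, b) ≡ (-12765, 273615) mod (ℚ^×)²; places V = {2, 3, 5, 7, 17, 23, 29, 37, ∞}.
(a,b)_2: α=-8, β=-20; u≡3, v≡7 (mod 8); ε(u)ε(v)=1·1, αω(v)=-8·0, βω(u)=-20·1; sum ≡ 1  ⇒  -1.
(a,b)_3: α=3, u≡2; β=7, v≡2 (mod 3); (2|3)=-1, (2|3)=-1; sign (−1)^1·-1^7·-1^3 = -1.
(a,b)_5: α=1, u≡2; β=3, v≡3 (mod 5); (2|5)=-1, (3|5)=-1; sign (−1)^0·-1^3·-1^1 = +1.
(a,b)_29: α=2, u≡25; β=5, v≡26 (mod 29); (25|29)=+1, (26|29)=-1; sign (−1)^0·+1^5·-1^2 = +1.
(a,b)_23: α=1, u≡19; β=2, v≡21 (mod 23); (19|23)=-1, (21|23)=-1; sign (−1)^0·-1^2·-1^1 = -1.
(a,b)_17: α=2, u≡15; β=5, v≡2 (mod 17); (15|17)=+1, (2|17)=+1; sign (−1)^0·+1^5·+1^2 = +1.
(a,b)_37: α=1, u≡21; β=3, v≡2 (mod 37); (21|37)=+1, (2|37)=-1; sign (−1)^0·+1^3·-1^1 = -1.
(a,b)_7: α=4, u≡3; β=10, v≡6 (mod 7); (3|7)=-1, (6|7)=-1; sign (−1)^0·-1^10·-1^4 = +1.
(a,b)_∞: sgn(-12765)=−, sgn(273615)=+, so +1.
|Ram(-12765, 273615)| = 4, even; anisotropic at {2, 3, 23, 37}.

[2, 3, 23, 37]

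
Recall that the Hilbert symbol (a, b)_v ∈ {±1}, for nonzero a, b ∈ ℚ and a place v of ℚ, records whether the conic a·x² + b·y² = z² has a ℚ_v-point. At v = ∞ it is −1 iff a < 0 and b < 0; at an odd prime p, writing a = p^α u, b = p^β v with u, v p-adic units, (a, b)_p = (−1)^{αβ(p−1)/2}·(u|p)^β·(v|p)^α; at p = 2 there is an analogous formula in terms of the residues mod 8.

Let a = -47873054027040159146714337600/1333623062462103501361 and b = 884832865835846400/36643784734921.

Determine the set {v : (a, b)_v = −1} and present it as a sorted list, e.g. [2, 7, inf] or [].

[2, 3, 11, 41]

(a, b) ≡ (-86469, 11) mod (ℚ^×)²; places V = {2, 3, 5, 7, 11, 13, 17, 19, 23, 37, 41, 43, 53, ∞}.
(a,b)_13: α=-6, u≡8; β=-4, v≡6 (mod 13); (8|13)=-1, (6|13)=-1; sign (−1)^0·-1^-4·-1^-6 = +1.
(a,b)_53: α=2, u≡3; β=0, v≡42 (mod 53); (3|53)=-1, (42|53)=+1; sign (−1)^0·-1^0·+1^2 = +1.
(a,b)_7: α=-10, u≡2; β=-4, v≡2 (mod 7); (2|7)=+1, (2|7)=+1; sign (−1)^0·+1^-4·+1^-10 = +1.
(a,b)_17: α=0, u≡10; β=-2, v≡12 (mod 17); (10|17)=-1, (12|17)=-1; sign (−1)^0·-1^-2·-1^0 = +1.
(a,b)_5: α=2, u≡1; β=2, v≡1 (mod 5); (1|5)=+1, (1|5)=+1; sign (−1)^0·+1^2·+1^2 = +1.
(a,b)_43: α=-2, u≡40; β=-2, v≡11 (mod 43); (40|43)=+1, (11|43)=+1; sign (−1)^0·+1^-2·+1^-2 = +1.
(a,b)_23: α=-2, u≡22; β=0, v≡5 (mod 23); (22|23)=-1, (5|23)=-1; sign (−1)^0·-1^0·-1^-2 = +1.
(a,b)_41: α=5, u≡10; β=4, v≡19 (mod 41); (10|41)=+1, (19|41)=-1; sign (−1)^0·+1^4·-1^5 = -1.
(a,b)_11: α=2, u≡2; β=1, v≡5 (mod 11); (2|11)=-1, (5|11)=+1; sign (−1)^0·-1^1·+1^2 = -1.
(a,b)_37: α=3, u≡2; β=2, v≡25 (mod 37); (2|37)=-1, (25|37)=+1; sign (−1)^0·-1^2·+1^3 = +1.
(a,b)_3: α=7, u≡1; β=2, v≡2 (mod 3); (1|3)=+1, (2|3)=-1; sign (−1)^0·+1^2·-1^7 = -1.
(a,b)_∞: sgn(-86469)=−, sgn(11)=+, so +1.
(a,b)_2: α=6, β=8; u≡3, v≡3 (mod 8); ε(u)ε(v)=1·1, αω(v)=6·1, βω(u)=8·1; sum ≡ 1  ⇒  -1.
(a,b)_19: α=3, u≡7; β=2, v≡5 (mod 19); (7|19)=+1, (5|19)=+1; sign (−1)^0·+1^2·+1^3 = +1.
Ram(-86469, 11) = {2, 3, 11, 41}; no ℚ_2-point on the conic.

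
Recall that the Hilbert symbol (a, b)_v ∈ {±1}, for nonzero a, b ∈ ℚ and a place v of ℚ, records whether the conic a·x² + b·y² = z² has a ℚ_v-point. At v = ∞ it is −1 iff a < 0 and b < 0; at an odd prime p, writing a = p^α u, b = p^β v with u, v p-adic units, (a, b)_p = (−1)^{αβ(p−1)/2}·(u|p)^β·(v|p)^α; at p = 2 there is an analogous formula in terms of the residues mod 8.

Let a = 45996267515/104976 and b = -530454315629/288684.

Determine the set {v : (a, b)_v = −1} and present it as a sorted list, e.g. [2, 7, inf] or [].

(a, b) ≡ (550715, -24871) mod (ℚ^×)²; places V = {2, 3, 5, 7, 11, 17, 19, 31, 53, ∞}.
(a,b)_2: α=-4, β=-2; u≡3, v≡1 (mod 8); ε(u)ε(v)=1·0, αω(v)=-4·0, βω(u)=-2·1; sum ≡ 0  ⇒  +1.
(a,b)_5: α=1, u≡3; β=0, v≡4 (mod 5); (3|5)=-1, (4|5)=+1; sign (−1)^0·-1^0·+1^1 = +1.
(a,b)_7: α=0, u≡4; β=1, v≡5 (mod 7); (4|7)=+1, (5|7)=-1; sign (−1)^0·+1^1·-1^0 = +1.
(a,b)_31: α=1, u≡20; β=0, v≡17 (mod 31); (20|31)=+1, (17|31)=-1; sign (−1)^0·+1^0·-1^1 = -1.
(a,b)_53: α=0, u≡31; β=2, v≡18 (mod 53); (31|53)=-1, (18|53)=-1; sign (−1)^0·-1^2·-1^0 = +1.
(a,b)_11: α=1, u≡1; β=-1, v≡9 (mod 11); (1|11)=+1, (9|11)=+1; sign (−1)^1·+1^-1·+1^1 = -1.
(a,b)_∞: sgn(550715)=+, sgn(-24871)=−, so +1.
(a,b)_19: α=1, u≡8; β=1, v≡13 (mod 19); (8|19)=-1, (13|19)=-1; sign (−1)^1·-1^1·-1^1 = -1.
(a,b)_3: α=-8, u≡2; β=-8, v≡2 (mod 3); (2|3)=-1, (2|3)=-1; sign (−1)^0·-1^-8·-1^-8 = +1.
(a,b)_17: α=5, u≡10; β=5, v≡9 (mod 17); (10|17)=-1, (9|17)=+1; sign (−1)^0·-1^5·+1^5 = -1.
|Ram(550715, -24871)| = 4, even; anisotropic at {11, 17, 19, 31}.

[11, 17, 19, 31]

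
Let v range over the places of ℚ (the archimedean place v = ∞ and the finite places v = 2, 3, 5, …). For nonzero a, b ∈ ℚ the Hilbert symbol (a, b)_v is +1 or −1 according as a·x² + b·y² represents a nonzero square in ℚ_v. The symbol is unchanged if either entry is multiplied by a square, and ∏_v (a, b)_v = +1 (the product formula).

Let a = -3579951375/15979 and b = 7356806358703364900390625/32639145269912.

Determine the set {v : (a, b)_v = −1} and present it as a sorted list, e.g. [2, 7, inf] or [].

Mod squares: a ≡ -8645, b ≡ 41990. Check v ∈ {∞, 2, 3, 5, 7, 11, 13, 17, 19, 29}.
v=11: a=11^2·(≡4), b=11^2·(≡4) mod 11; (4|11)=+1, (4|11)=+1; (−1)^{2·2·5}·(+1)^2·(+1)^2 = +1.
v=5: a=5^3·(≡1), b=5^9·(≡2) mod 5; (1|5)=+1, (2|5)=-1; (−1)^{3·9·2}·(+1)^9·(-1)^3 = -1.
v=13: a=13^1·(≡5), b=13^5·(≡11) mod 13; (5|13)=-1, (11|13)=-1; (−1)^{1·5·6}·(-1)^5·(-1)^1 = +1.
v=∞: -8645 < 0 and 41990 > 0  ⇒  (a,b)_∞ = +1.
v=29: a=29^-2·(≡12), b=29^-6·(≡27) mod 29; (12|29)=-1, (27|29)=-1; (−1)^{-2·-6·14}·(-1)^-6·(-1)^-2 = +1.
v=17: a=17^2·(≡2), b=17^5·(≡11) mod 17; (2|17)=+1, (11|17)=-1; (−1)^{2·5·8}·(+1)^5·(-1)^2 = +1.
v=2: v_2(a)=0, v_2(b)=-3; units ≡ 3, 3 (mod 8); ε·ε+αω+βω = 1·1+0·1+-3·1 ≡ 0  ⇒  (a,b)_2 = +1.
v=7: a=7^1·(≡4), b=7^0·(≡2) mod 7; (4|7)=+1, (2|7)=+1; (−1)^{1·0·3}·(+1)^0·(+1)^1 = +1.
v=19: a=19^-1·(≡6), b=19^-3·(≡5) mod 19; (6|19)=+1, (5|19)=+1; (−1)^{-1·-3·9}·(+1)^-3·(+1)^-1 = -1.
v=3: a=3^2·(≡1), b=3^10·(≡2) mod 3; (1|3)=+1, (2|3)=-1; (−1)^{2·10·1}·(+1)^10·(-1)^2 = +1.
(-8645, 41990 / ℚ) ramifies at {5, 19}: a division algebra.

[5, 19]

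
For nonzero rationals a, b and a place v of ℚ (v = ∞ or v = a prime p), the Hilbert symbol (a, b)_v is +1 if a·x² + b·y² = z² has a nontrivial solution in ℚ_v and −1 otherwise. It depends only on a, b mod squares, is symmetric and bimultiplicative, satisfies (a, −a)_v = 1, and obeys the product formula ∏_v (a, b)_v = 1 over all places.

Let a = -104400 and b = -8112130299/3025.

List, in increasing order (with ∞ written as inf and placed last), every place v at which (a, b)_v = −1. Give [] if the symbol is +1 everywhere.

Mod squares: a ≡ -29, b ≡ -5333419. Check v ∈ {∞, 2, 3, 5, 7, 11, 13, 29, 43, 47}.
v=43: a=43^0·(≡4), b=43^1·(≡12) mod 43; (4|43)=+1, (12|43)=-1; (−1)^{0·1·21}·(+1)^1·(-1)^0 = +1.
v=29: a=29^1·(≡25), b=29^1·(≡23) mod 29; (25|29)=+1, (23|29)=+1; (−1)^{1·1·14}·(+1)^1·(+1)^1 = +1.
v=13: a=13^0·(≡3), b=13^3·(≡4) mod 13; (3|13)=+1, (4|13)=+1; (−1)^{0·3·6}·(+1)^3·(+1)^0 = +1.
v=2: v_2(a)=4, v_2(b)=0; units ≡ 3, 5 (mod 8); ε·ε+αω+βω = 1·0+4·1+0·1 ≡ 0  ⇒  (a,b)_2 = +1.
v=3: a=3^2·(≡1), b=3^2·(≡2) mod 3; (1|3)=+1, (2|3)=-1; (−1)^{2·2·1}·(+1)^2·(-1)^2 = +1.
v=7: a=7^0·(≡5), b=7^1·(≡3) mod 7; (5|7)=-1, (3|7)=-1; (−1)^{0·1·3}·(-1)^1·(-1)^0 = -1.
v=11: a=11^0·(≡1), b=11^-2·(≡8) mod 11; (1|11)=+1, (8|11)=-1; (−1)^{0·-2·5}·(+1)^-2·(-1)^0 = +1.
v=∞: -29 < 0 and -5333419 < 0  ⇒  (a,b)_∞ = -1.
v=47: a=47^0·(≡34), b=47^1·(≡28) mod 47; (34|47)=+1, (28|47)=+1; (−1)^{0·1·23}·(+1)^1·(+1)^0 = +1.
v=5: a=5^2·(≡4), b=5^-2·(≡1) mod 5; (4|5)=+1, (1|5)=+1; (−1)^{2·-2·2}·(+1)^-2·(+1)^2 = +1.
(-29, -5333419 / ℚ) ramifies at {7, ∞}: a division algebra.

[7, inf]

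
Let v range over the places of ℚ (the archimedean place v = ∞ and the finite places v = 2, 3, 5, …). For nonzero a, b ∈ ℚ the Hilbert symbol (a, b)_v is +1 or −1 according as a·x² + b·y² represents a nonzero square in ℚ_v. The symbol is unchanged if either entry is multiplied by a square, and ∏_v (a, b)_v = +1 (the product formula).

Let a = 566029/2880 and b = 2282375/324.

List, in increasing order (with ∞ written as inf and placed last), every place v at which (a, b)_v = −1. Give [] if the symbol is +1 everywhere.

(a, b) ≡ (2945, 95) mod (ℚ^×)²; places V = {2, 3, 5, 19, 31, ∞}.
(a,b)_31: α=3, u≡4; β=2, v≡8 (mod 31); (4|31)=+1, (8|31)=+1; sign (−1)^0·+1^2·+1^3 = +1.
(a,b)_5: α=-1, u≡4; β=3, v≡1 (mod 5); (4|5)=+1, (1|5)=+1; sign (−1)^0·+1^3·+1^-1 = +1.
(a,b)_19: α=1, u≡12; β=1, v≡7 (mod 19); (12|19)=-1, (7|19)=+1; sign (−1)^1·-1^1·+1^1 = +1.
(a,b)_∞: sgn(2945)=+, sgn(95)=+, so +1.
(a,b)_3: α=-2, u≡2; β=-4, v≡2 (mod 3); (2|3)=-1, (2|3)=-1; sign (−1)^0·-1^-4·-1^-2 = +1.
(a,b)_2: α=-6, β=-2; u≡1, v≡7 (mod 8); ε(u)ε(v)=0·1, αω(v)=-6·0, βω(u)=-2·0; sum ≡ 0  ⇒  +1.
Ram(a, b) = ∅: the form 2945·x² + 95·y² − z² is isotropic over every ℚ_v, so by Hasse–Minkowski it is isotropic over ℚ.

[]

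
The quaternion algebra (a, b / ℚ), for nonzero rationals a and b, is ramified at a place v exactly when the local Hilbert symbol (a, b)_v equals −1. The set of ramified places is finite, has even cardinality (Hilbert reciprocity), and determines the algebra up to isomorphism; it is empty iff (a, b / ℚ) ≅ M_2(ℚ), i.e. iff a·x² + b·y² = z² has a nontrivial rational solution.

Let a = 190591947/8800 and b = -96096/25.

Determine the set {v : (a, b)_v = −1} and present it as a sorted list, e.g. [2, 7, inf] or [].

[2, 3, 11, 17]

(a, b) ≡ (34034, -6006) mod (ℚ^×)²; places V = {2, 3, 5, 7, 11, 13, 17, ∞}.
(a,b)_11: α=-1, u≡5; β=1, v≡3 (mod 11); (5|11)=+1, (3|11)=+1; sign (−1)^1·+1^1·+1^-1 = -1.
(a,b)_7: α=1, u≡4; β=1, v≡5 (mod 7); (4|7)=+1, (5|7)=-1; sign (−1)^1·+1^1·-1^1 = +1.
(a,b)_∞: sgn(34034)=+, sgn(-6006)=−, so +1.
(a,b)_17: α=1, u≡15; β=0, v≡7 (mod 17); (15|17)=+1, (7|17)=-1; sign (−1)^0·+1^0·-1^1 = -1.
(a,b)_3: α=6, u≡2; β=1, v≡2 (mod 3); (2|3)=-1, (2|3)=-1; sign (−1)^0·-1^1·-1^6 = -1.
(a,b)_5: α=-2, u≡1; β=-2, v≡4 (mod 5); (1|5)=+1, (4|5)=+1; sign (−1)^0·+1^-2·+1^-2 = +1.
(a,b)_2: α=-5, β=5; u≡1, v≡5 (mod 8); ε(u)ε(v)=0·0, αω(v)=-5·1, βω(u)=5·0; sum ≡ 1  ⇒  -1.
(a,b)_13: α=3, u≡11; β=1, v≡8 (mod 13); (11|13)=-1, (8|13)=-1; sign (−1)^0·-1^1·-1^3 = +1.
(34034, -6006 / ℚ) ramifies at {2, 3, 11, 17}: a division algebra.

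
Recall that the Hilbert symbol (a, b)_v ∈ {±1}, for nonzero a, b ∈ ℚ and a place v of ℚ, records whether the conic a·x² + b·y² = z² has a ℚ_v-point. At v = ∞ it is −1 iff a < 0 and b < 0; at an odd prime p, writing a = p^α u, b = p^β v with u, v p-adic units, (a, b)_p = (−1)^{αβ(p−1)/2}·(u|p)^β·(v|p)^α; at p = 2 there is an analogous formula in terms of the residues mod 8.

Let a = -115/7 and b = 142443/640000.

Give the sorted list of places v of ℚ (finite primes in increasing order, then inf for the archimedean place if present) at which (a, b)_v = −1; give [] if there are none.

Mod squares: a ≡ -805, b ≡ 323. Check v ∈ {∞, 2, 3, 5, 7, 17, 19, 23}.
v=5: a=5^1·(≡1), b=5^-4·(≡2) mod 5; (1|5)=+1, (2|5)=-1; (−1)^{1·-4·2}·(+1)^-4·(-1)^1 = -1.
v=19: a=19^0·(≡8), b=19^1·(≡17) mod 19; (8|19)=-1, (17|19)=+1; (−1)^{0·1·9}·(-1)^1·(+1)^0 = -1.
v=17: a=17^0·(≡3), b=17^1·(≡15) mod 17; (3|17)=-1, (15|17)=+1; (−1)^{0·1·8}·(-1)^1·(+1)^0 = -1.
v=2: v_2(a)=0, v_2(b)=-10; units ≡ 3, 3 (mod 8); ε·ε+αω+βω = 1·1+0·1+-10·1 ≡ 1  ⇒  (a,b)_2 = -1.
v=23: a=23^1·(≡19), b=23^0·(≡2) mod 23; (19|23)=-1, (2|23)=+1; (−1)^{1·0·11}·(-1)^0·(+1)^1 = +1.
v=3: a=3^0·(≡2), b=3^2·(≡2) mod 3; (2|3)=-1, (2|3)=-1; (−1)^{0·2·1}·(-1)^2·(-1)^0 = +1.
v=7: a=7^-1·(≡4), b=7^2·(≡4) mod 7; (4|7)=+1, (4|7)=+1; (−1)^{-1·2·3}·(+1)^2·(+1)^-1 = +1.
v=∞: -805 < 0 and 323 > 0  ⇒  (a,b)_∞ = +1.
(-805, 323 / ℚ) ramifies at {2, 5, 17, 19}: a division algebra.

[2, 5, 17, 19]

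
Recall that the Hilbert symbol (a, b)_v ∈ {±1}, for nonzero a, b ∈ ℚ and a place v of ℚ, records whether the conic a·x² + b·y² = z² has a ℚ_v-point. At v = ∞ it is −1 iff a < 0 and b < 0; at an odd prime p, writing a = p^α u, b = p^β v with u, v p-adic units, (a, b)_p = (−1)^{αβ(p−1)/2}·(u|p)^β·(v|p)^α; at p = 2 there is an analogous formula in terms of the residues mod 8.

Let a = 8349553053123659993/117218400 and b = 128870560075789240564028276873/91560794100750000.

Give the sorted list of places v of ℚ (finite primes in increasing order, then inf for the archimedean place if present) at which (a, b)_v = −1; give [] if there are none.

Mod squares: a ≡ 2838, b ≡ 6982899. Check v ∈ {∞, 2, 3, 5, 7, 11, 13, 17, 19, 23, 29, 31, 37, 43}.
v=31: a=31^0·(≡17), b=31^-2·(≡7) mod 31; (17|31)=-1, (7|31)=+1; (−1)^{0·-2·15}·(-1)^-2·(+1)^0 = +1.
v=43: a=43^1·(≡9), b=43^1·(≡41) mod 43; (9|43)=+1, (41|43)=+1; (−1)^{1·1·21}·(+1)^1·(+1)^1 = -1.
v=∞: 2838 > 0 and 6982899 > 0  ⇒  (a,b)_∞ = +1.
v=17: a=17^-2·(≡15), b=17^-4·(≡16) mod 17; (15|17)=+1, (16|17)=+1; (−1)^{-2·-4·8}·(+1)^-4·(+1)^-2 = +1.
v=13: a=13^-2·(≡4), b=13^-2·(≡3) mod 13; (4|13)=+1, (3|13)=+1; (−1)^{-2·-2·6}·(+1)^-2·(+1)^-2 = +1.
v=19: a=19^4·(≡1), b=19^5·(≡7) mod 19; (1|19)=+1, (7|19)=+1; (−1)^{4·5·9}·(+1)^5·(+1)^4 = +1.
v=5: a=5^-2·(≡3), b=5^-6·(≡1) mod 5; (3|5)=-1, (1|5)=+1; (−1)^{-2·-6·2}·(-1)^-6·(+1)^-2 = +1.
v=23: a=23^0·(≡12), b=23^2·(≡20) mod 23; (12|23)=+1, (20|23)=-1; (−1)^{0·2·11}·(+1)^2·(-1)^0 = +1.
v=11: a=11^1·(≡9), b=11^3·(≡2) mod 11; (9|11)=+1, (2|11)=-1; (−1)^{1·3·5}·(+1)^3·(-1)^1 = +1.
v=7: a=7^6·(≡5), b=7^9·(≡1) mod 7; (5|7)=-1, (1|7)=+1; (−1)^{6·9·3}·(-1)^9·(+1)^6 = -1.
v=29: a=29^2·(≡23), b=29^2·(≡21) mod 29; (23|29)=+1, (21|29)=-1; (−1)^{2·2·14}·(+1)^2·(-1)^2 = +1.
v=3: a=3^-1·(≡1), b=3^-3·(≡2) mod 3; (1|3)=+1, (2|3)=-1; (−1)^{-1·-3·1}·(+1)^-3·(-1)^-1 = +1.
v=37: a=37^2·(≡11), b=37^3·(≡16) mod 37; (11|37)=+1, (16|37)=+1; (−1)^{2·3·18}·(+1)^3·(+1)^2 = +1.
v=2: v_2(a)=-5, v_2(b)=-4; units ≡ 3, 3 (mod 8); ε·ε+αω+βω = 1·1+-5·1+-4·1 ≡ 0  ⇒  (a,b)_2 = +1.
(2838, 6982899 / ℚ) ramifies at {7, 43}: a division algebra.

[7, 43]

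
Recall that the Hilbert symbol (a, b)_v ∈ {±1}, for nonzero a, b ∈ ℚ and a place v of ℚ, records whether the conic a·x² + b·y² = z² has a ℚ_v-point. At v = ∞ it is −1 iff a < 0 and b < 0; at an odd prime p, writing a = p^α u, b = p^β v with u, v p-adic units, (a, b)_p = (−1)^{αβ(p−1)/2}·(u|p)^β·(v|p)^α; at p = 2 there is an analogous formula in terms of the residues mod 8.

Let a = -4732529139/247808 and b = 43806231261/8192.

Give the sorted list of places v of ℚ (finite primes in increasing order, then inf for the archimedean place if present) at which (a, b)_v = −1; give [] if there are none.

Mod squares: a ≡ -102, b ≡ 442. Check v ∈ {∞, 2, 3, 11, 13, 17, 19}.
v=19: a=19^2·(≡14), b=19^4·(≡4) mod 19; (14|19)=-1, (4|19)=+1; (−1)^{2·4·9}·(-1)^4·(+1)^2 = +1.
v=13: a=13^4·(≡6), b=13^3·(≡6) mod 13; (6|13)=-1, (6|13)=-1; (−1)^{4·3·6}·(-1)^3·(-1)^4 = -1.
v=17: a=17^1·(≡6), b=17^1·(≡1) mod 17; (6|17)=-1, (1|17)=+1; (−1)^{1·1·8}·(-1)^1·(+1)^1 = -1.
v=2: v_2(a)=-11, v_2(b)=-13; units ≡ 5, 5 (mod 8); ε·ε+αω+βω = 0·0+-11·1+-13·1 ≡ 0  ⇒  (a,b)_2 = +1.
v=∞: -102 < 0 and 442 > 0  ⇒  (a,b)_∞ = +1.
v=11: a=11^-2·(≡7), b=11^0·(≡7) mod 11; (7|11)=-1, (7|11)=-1; (−1)^{-2·0·5}·(-1)^0·(-1)^-2 = +1.
v=3: a=3^3·(≡2), b=3^2·(≡1) mod 3; (2|3)=-1, (1|3)=+1; (−1)^{3·2·1}·(-1)^2·(+1)^3 = +1.
(-102, 442 / ℚ) ramifies at {13, 17}: a division algebra.

[13, 17]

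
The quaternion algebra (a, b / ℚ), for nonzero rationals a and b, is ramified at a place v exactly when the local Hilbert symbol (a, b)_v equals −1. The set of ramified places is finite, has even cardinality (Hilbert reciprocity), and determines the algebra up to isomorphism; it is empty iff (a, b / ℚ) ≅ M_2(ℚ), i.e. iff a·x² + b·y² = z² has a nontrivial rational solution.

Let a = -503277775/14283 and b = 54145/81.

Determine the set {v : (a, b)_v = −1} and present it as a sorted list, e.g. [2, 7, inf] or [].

[5, 17]

(a, b) ≡ (-7293, 1105) mod (ℚ^×)²; places V = {2, 3, 5, 7, 11, 13, 17, 23, ∞}.
(a,b)_17: α=1, u≡8; β=1, v≡7 (mod 17); (8|17)=+1, (7|17)=-1; sign (−1)^0·+1^1·-1^1 = -1.
(a,b)_23: α=-2, u≡15; β=0, v≡6 (mod 23); (15|23)=-1, (6|23)=+1; sign (−1)^0·-1^0·+1^-2 = +1.
(a,b)_5: α=2, u≡3; β=1, v≡4 (mod 5); (3|5)=-1, (4|5)=+1; sign (−1)^0·-1^1·+1^2 = -1.
(a,b)_2: α=0, β=0; u≡3, v≡1 (mod 8); ε(u)ε(v)=1·0, αω(v)=0·0, βω(u)=0·1; sum ≡ 0  ⇒  +1.
(a,b)_13: α=3, u≡7; β=1, v≡6 (mod 13); (7|13)=-1, (6|13)=-1; sign (−1)^0·-1^1·-1^3 = +1.
(a,b)_3: α=-3, u≡2; β=-4, v≡1 (mod 3); (2|3)=-1, (1|3)=+1; sign (−1)^0·-1^-4·+1^-3 = +1.
(a,b)_∞: sgn(-7293)=−, sgn(1105)=+, so +1.
(a,b)_11: α=1, u≡10; β=0, v≡9 (mod 11); (10|11)=-1, (9|11)=+1; sign (−1)^0·-1^0·+1^1 = +1.
(a,b)_7: α=2, u≡2; β=2, v≡5 (mod 7); (2|7)=+1, (5|7)=-1; sign (−1)^0·+1^2·-1^2 = +1.
(-7293, 1105 / ℚ) ramifies at {5, 17}: a division algebra.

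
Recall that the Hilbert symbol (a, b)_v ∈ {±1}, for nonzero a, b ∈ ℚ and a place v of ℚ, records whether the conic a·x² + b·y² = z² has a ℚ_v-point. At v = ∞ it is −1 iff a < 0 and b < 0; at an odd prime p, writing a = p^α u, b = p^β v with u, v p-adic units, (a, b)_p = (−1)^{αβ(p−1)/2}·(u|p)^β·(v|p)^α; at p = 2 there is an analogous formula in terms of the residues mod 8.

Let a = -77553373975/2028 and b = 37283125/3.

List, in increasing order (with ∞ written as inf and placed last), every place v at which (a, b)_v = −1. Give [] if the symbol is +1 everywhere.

[2, 23]

Mod squares: a ≡ -266133, b ≡ 1479. Check v ∈ {∞, 2, 3, 5, 7, 11, 13, 17, 19, 23, 29}.
v=7: a=7^1·(≡3), b=7^0·(≡4) mod 7; (3|7)=-1, (4|7)=+1; (−1)^{1·0·3}·(-1)^0·(+1)^1 = +1.
v=13: a=13^-2·(≡12), b=13^0·(≡3) mod 13; (12|13)=+1, (3|13)=+1; (−1)^{-2·0·6}·(+1)^0·(+1)^-2 = +1.
v=5: a=5^2·(≡2), b=5^4·(≡1) mod 5; (2|5)=-1, (1|5)=+1; (−1)^{2·4·2}·(-1)^4·(+1)^2 = +1.
v=29: a=29^1·(≡24), b=29^1·(≡28) mod 29; (24|29)=+1, (28|29)=+1; (−1)^{1·1·14}·(+1)^1·(+1)^1 = +1.
v=2: v_2(a)=-2, v_2(b)=0; units ≡ 3, 7 (mod 8); ε·ε+αω+βω = 1·1+-2·0+0·1 ≡ 1  ⇒  (a,b)_2 = -1.
v=17: a=17^2·(≡1), b=17^1·(≡2) mod 17; (1|17)=+1, (2|17)=+1; (−1)^{2·1·8}·(+1)^1·(+1)^2 = +1.
v=23: a=23^1·(≡20), b=23^0·(≡11) mod 23; (20|23)=-1, (11|23)=-1; (−1)^{1·0·11}·(-1)^0·(-1)^1 = -1.
v=3: a=3^-1·(≡2), b=3^-1·(≡1) mod 3; (2|3)=-1, (1|3)=+1; (−1)^{-1·-1·1}·(-1)^-1·(+1)^-1 = +1.
v=11: a=11^2·(≡9), b=11^2·(≡5) mod 11; (9|11)=+1, (5|11)=+1; (−1)^{2·2·5}·(+1)^2·(+1)^2 = +1.
v=∞: -266133 < 0 and 1479 > 0  ⇒  (a,b)_∞ = +1.
v=19: a=19^1·(≡3), b=19^0·(≡11) mod 19; (3|19)=-1, (11|19)=+1; (−1)^{1·0·9}·(-1)^0·(+1)^1 = +1.
|Ram(-266133, 1479)| = 2, even; anisotropic at {2, 23}.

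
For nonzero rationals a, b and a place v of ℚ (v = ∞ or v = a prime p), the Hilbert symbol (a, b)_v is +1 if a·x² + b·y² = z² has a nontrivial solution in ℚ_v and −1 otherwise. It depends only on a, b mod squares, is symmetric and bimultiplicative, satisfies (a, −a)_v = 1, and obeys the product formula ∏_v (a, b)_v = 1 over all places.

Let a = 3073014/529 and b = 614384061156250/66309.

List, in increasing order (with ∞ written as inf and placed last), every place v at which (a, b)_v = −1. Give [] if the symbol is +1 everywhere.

[2, 11, 23, 29]

(a, b) ≡ (406, 10626) mod (ℚ^×)²; places V = {2, 3, 5, 7, 11, 19, 23, 29, 31, ∞}.
(a,b)_7: α=1, u≡1; β=1, v≡5 (mod 7); (1|7)=+1, (5|7)=-1; sign (−1)^1·+1^1·-1^1 = +1.
(a,b)_31: α=0, u≡23; β=-2, v≡3 (mod 31); (23|31)=-1, (3|31)=-1; sign (−1)^0·-1^-2·-1^0 = +1.
(a,b)_23: α=-2, u≡7; β=-1, v≡1 (mod 23); (7|23)=-1, (1|23)=+1; sign (−1)^0·-1^-1·+1^-2 = -1.
(a,b)_5: α=0, u≡1; β=6, v≡1 (mod 5); (1|5)=+1, (1|5)=+1; sign (−1)^0·+1^6·+1^0 = +1.
(a,b)_29: α=3, u≡18; β=4, v≡17 (mod 29); (18|29)=-1, (17|29)=-1; sign (−1)^0·-1^4·-1^3 = -1.
(a,b)_2: α=1, β=1; u≡3, v≡1 (mod 8); ε(u)ε(v)=1·0, αω(v)=1·0, βω(u)=1·1; sum ≡ 1  ⇒  -1.
(a,b)_11: α=0, u≡10; β=1, v≡9 (mod 11); (10|11)=-1, (9|11)=+1; sign (−1)^0·-1^1·+1^0 = -1.
(a,b)_3: α=2, u≡1; β=-1, v≡2 (mod 3); (1|3)=+1, (2|3)=-1; sign (−1)^0·+1^-1·-1^2 = +1.
(a,b)_19: α=0, u≡9; β=2, v≡11 (mod 19); (9|19)=+1, (11|19)=+1; sign (−1)^0·+1^2·+1^0 = +1.
(a,b)_∞: sgn(406)=+, sgn(10626)=+, so +1.
|Ram(406, 10626)| = 4, even; anisotropic at {2, 11, 23, 29}.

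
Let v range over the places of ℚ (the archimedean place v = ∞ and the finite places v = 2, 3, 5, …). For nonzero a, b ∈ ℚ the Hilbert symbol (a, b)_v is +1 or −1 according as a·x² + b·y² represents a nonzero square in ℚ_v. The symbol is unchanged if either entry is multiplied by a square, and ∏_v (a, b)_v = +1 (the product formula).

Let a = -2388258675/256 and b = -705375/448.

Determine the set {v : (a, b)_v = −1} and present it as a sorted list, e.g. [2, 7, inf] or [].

[3, 5, 11, inf]

(a, b) ≡ (-3, -21945) mod (ℚ^×)²; places V = {2, 3, 5, 7, 11, 19, ∞}.
(a,b)_3: α=7, u≡2; β=3, v≡2 (mod 3); (2|3)=-1, (2|3)=-1; sign (−1)^1·-1^3·-1^7 = -1.
(a,b)_11: α=2, u≡7; β=1, v≡2 (mod 11); (7|11)=-1, (2|11)=-1; sign (−1)^0·-1^1·-1^2 = -1.
(a,b)_∞: sgn(-3)=−, sgn(-21945)=−, so -1.
(a,b)_7: α=0, u≡4; β=-1, v≡1 (mod 7); (4|7)=+1, (1|7)=+1; sign (−1)^0·+1^-1·+1^0 = +1.
(a,b)_19: α=2, u≡16; β=1, v≡7 (mod 19); (16|19)=+1, (7|19)=+1; sign (−1)^0·+1^1·+1^2 = +1.
(a,b)_2: α=-8, β=-6; u≡5, v≡7 (mod 8); ε(u)ε(v)=0·1, αω(v)=-8·0, βω(u)=-6·1; sum ≡ 0  ⇒  +1.
(a,b)_5: α=2, u≡3; β=3, v≡4 (mod 5); (3|5)=-1, (4|5)=+1; sign (−1)^0·-1^3·+1^2 = -1.
Ram(-3, -21945) = {3, 5, 11, ∞}; no ℚ_3-point on the conic.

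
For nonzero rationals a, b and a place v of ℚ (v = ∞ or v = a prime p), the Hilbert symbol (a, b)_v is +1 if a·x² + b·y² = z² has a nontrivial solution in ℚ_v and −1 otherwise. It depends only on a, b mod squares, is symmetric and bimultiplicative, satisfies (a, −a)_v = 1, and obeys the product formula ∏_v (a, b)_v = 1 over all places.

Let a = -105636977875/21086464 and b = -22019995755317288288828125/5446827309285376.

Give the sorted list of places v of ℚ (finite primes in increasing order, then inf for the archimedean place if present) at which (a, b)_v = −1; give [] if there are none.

[13, inf]

(a, b) ≡ (-715, -85) mod (ℚ^×)²; places V = {2, 5, 7, 11, 13, 17, 41, 53, ∞}.
(a,b)_7: α=-2, u≡3; β=-6, v≡6 (mod 7); (3|7)=-1, (6|7)=-1; sign (−1)^0·-1^-6·-1^-2 = +1.
(a,b)_41: α=-2, u≡10; β=-4, v≡17 (mod 41); (10|41)=+1, (17|41)=-1; sign (−1)^0·+1^-4·-1^-2 = +1.
(a,b)_13: α=3, u≡4; β=6, v≡7 (mod 13); (4|13)=+1, (7|13)=-1; sign (−1)^0·+1^6·-1^3 = -1.
(a,b)_2: α=-8, β=-14; u≡5, v≡3 (mod 8); ε(u)ε(v)=0·1, αω(v)=-8·1, βω(u)=-14·1; sum ≡ 0  ⇒  +1.
(a,b)_∞: sgn(-715)=−, sgn(-85)=−, so -1.
(a,b)_5: α=3, u≡3; β=7, v≡3 (mod 5); (3|5)=-1, (3|5)=-1; sign (−1)^0·-1^7·-1^3 = +1.
(a,b)_53: α=0, u≡5; β=2, v≡18 (mod 53); (5|53)=-1, (18|53)=-1; sign (−1)^0·-1^2·-1^0 = +1.
(a,b)_11: α=3, u≡1; β=4, v≡3 (mod 11); (1|11)=+1, (3|11)=+1; sign (−1)^0·+1^4·+1^3 = +1.
(a,b)_17: α=2, u≡4; β=5, v≡14 (mod 17); (4|17)=+1, (14|17)=-1; sign (−1)^0·+1^5·-1^2 = +1.
Ram(-715, -85) = {13, ∞}; no ℚ_13-point on the conic.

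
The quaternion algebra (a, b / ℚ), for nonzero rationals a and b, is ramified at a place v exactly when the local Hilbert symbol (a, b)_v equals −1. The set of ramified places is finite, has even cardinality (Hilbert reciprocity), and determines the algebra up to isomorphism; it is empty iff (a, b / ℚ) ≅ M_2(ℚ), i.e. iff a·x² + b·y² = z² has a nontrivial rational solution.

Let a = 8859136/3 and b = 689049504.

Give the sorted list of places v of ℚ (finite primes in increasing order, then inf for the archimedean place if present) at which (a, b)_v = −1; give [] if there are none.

[3, 13]

Mod squares: a ≡ 858, b ≡ 26. Check v ∈ {∞, 2, 3, 11, 13}.
v=13: a=13^1·(≡4), b=13^3·(≡7) mod 13; (4|13)=+1, (7|13)=-1; (−1)^{1·3·6}·(+1)^3·(-1)^1 = -1.
v=3: a=3^-1·(≡1), b=3^4·(≡2) mod 3; (1|3)=+1, (2|3)=-1; (−1)^{-1·4·1}·(+1)^4·(-1)^-1 = -1.
v=∞: 858 > 0 and 26 > 0  ⇒  (a,b)_∞ = +1.
v=2: v_2(a)=9, v_2(b)=5; units ≡ 5, 5 (mod 8); ε·ε+αω+βω = 0·0+9·1+5·1 ≡ 0  ⇒  (a,b)_2 = +1.
v=11: a=11^3·(≡4), b=11^2·(≡1) mod 11; (4|11)=+1, (1|11)=+1; (−1)^{3·2·5}·(+1)^2·(+1)^3 = +1.
|Ram(858, 26)| = 2, even; anisotropic at {3, 13}.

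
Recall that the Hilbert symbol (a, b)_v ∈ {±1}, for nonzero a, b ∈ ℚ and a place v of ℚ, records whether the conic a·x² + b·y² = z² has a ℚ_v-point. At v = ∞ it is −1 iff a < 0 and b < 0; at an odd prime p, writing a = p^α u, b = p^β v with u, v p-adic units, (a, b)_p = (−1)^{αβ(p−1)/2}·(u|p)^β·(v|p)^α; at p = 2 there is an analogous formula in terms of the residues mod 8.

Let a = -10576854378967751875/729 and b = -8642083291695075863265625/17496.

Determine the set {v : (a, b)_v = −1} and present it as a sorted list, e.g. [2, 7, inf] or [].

[2, 3, 11, 13, 17, 23, 29, inf]

Mod squares: a ≡ -323323, b ≡ -1293938646. Check v ∈ {∞, 2, 3, 5, 7, 11, 13, 17, 19, 23, 29}.
v=29: a=29^2·(≡21), b=29^3·(≡14) mod 29; (21|29)=-1, (14|29)=-1; (−1)^{2·3·14}·(-1)^3·(-1)^2 = -1.
v=5: a=5^4·(≡3), b=5^6·(≡1) mod 5; (3|5)=-1, (1|5)=+1; (−1)^{4·6·2}·(-1)^6·(+1)^4 = +1.
v=3: a=3^-6·(≡2), b=3^-7·(≡1) mod 3; (2|3)=-1, (1|3)=+1; (−1)^{-6·-7·1}·(-1)^-7·(+1)^-6 = -1.
v=23: a=23^2·(≡5), b=23^3·(≡19) mod 23; (5|23)=-1, (19|23)=-1; (−1)^{2·3·11}·(-1)^3·(-1)^2 = -1.
v=19: a=19^1·(≡11), b=19^1·(≡13) mod 19; (11|19)=+1, (13|19)=-1; (−1)^{1·1·9}·(+1)^1·(-1)^1 = +1.
v=11: a=11^1·(≡6), b=11^1·(≡7) mod 11; (6|11)=-1, (7|11)=-1; (−1)^{1·1·5}·(-1)^1·(-1)^1 = -1.
v=13: a=13^1·(≡6), b=13^1·(≡3) mod 13; (6|13)=-1, (3|13)=+1; (−1)^{1·1·6}·(-1)^1·(+1)^1 = -1.
v=2: v_2(a)=0, v_2(b)=-3; units ≡ 5, 5 (mod 8); ε·ε+αω+βω = 0·0+0·1+-3·1 ≡ 1  ⇒  (a,b)_2 = -1.
v=7: a=7^7·(≡4), b=7^9·(≡6) mod 7; (4|7)=+1, (6|7)=-1; (−1)^{7·9·3}·(+1)^9·(-1)^7 = +1.
v=17: a=17^1·(≡13), b=17^1·(≡5) mod 17; (13|17)=+1, (5|17)=-1; (−1)^{1·1·8}·(+1)^1·(-1)^1 = -1.
v=∞: -323323 < 0 and -1293938646 < 0  ⇒  (a,b)_∞ = -1.
Ram(-323323, -1293938646) = {2, 3, 11, 13, 17, 23, 29, ∞}; no ℚ_2-point on the conic.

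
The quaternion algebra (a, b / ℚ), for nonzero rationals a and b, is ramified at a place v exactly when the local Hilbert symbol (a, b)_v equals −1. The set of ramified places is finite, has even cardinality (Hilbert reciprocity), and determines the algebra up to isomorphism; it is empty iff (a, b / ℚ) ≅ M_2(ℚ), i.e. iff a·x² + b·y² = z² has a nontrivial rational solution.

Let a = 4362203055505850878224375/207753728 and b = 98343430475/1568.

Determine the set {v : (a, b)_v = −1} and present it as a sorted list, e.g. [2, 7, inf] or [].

(a, b) ≡ (62, 22678) mod (ℚ^×)²; places V = {2, 3, 5, 7, 13, 17, 19, 23, 29, 31, ∞}.
(a,b)_23: α=2, u≡3; β=1, v≡14 (mod 23); (3|23)=+1, (14|23)=-1; sign (−1)^0·+1^1·-1^2 = +1.
(a,b)_31: α=5, u≡4; β=2, v≡26 (mod 31); (4|31)=+1, (26|31)=-1; sign (−1)^0·+1^2·-1^5 = -1.
(a,b)_2: α=-9, β=-5; u≡7, v≡3 (mod 8); ε(u)ε(v)=1·1, αω(v)=-9·1, βω(u)=-5·0; sum ≡ 0  ⇒  +1.
(a,b)_∞: sgn(62)=+, sgn(22678)=+, so +1.
(a,b)_19: α=0, u≡9; β=2, v≡4 (mod 19); (9|19)=+1, (4|19)=+1; sign (−1)^0·+1^2·+1^0 = +1.
(a,b)_29: α=2, u≡20; β=1, v≡23 (mod 29); (20|29)=+1, (23|29)=+1; sign (−1)^0·+1^1·+1^2 = +1.
(a,b)_7: α=-4, u≡5; β=-2, v≡6 (mod 7); (5|7)=-1, (6|7)=-1; sign (−1)^0·-1^-2·-1^-4 = +1.
(a,b)_13: α=-2, u≡1; β=0, v≡7 (mod 13); (1|13)=+1, (7|13)=-1; sign (−1)^0·+1^0·-1^-2 = +1.
(a,b)_17: α=4, u≡6; β=1, v≡16 (mod 17); (6|17)=-1, (16|17)=+1; sign (−1)^0·-1^1·+1^4 = -1.
(a,b)_3: α=8, u≡2; β=0, v≡1 (mod 3); (2|3)=-1, (1|3)=+1; sign (−1)^0·-1^0·+1^8 = +1.
(a,b)_5: α=4, u≡3; β=2, v≡3 (mod 5); (3|5)=-1, (3|5)=-1; sign (−1)^0·-1^2·-1^4 = +1.
Ram(62, 22678) = {17, 31}; no ℚ_17-point on the conic.

[17, 31]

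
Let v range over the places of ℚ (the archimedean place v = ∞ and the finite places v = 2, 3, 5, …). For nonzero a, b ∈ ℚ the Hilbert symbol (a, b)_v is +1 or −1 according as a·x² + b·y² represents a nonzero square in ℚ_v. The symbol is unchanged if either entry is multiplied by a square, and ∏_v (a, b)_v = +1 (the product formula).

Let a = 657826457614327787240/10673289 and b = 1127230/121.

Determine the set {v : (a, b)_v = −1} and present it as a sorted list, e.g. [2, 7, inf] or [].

(a, b) ≡ (1610, 6670) mod (ℚ^×)²; places V = {2, 3, 5, 7, 11, 13, 23, 29, 31, 41, ∞}.
(a,b)_5: α=1, u≡2; β=1, v≡1 (mod 5); (2|5)=-1, (1|5)=+1; sign (−1)^0·-1^1·+1^1 = -1.
(a,b)_3: α=-6, u≡2; β=0, v≡1 (mod 3); (2|3)=-1, (1|3)=+1; sign (−1)^0·-1^0·+1^-6 = +1.
(a,b)_13: α=2, u≡2; β=2, v≡10 (mod 13); (2|13)=-1, (10|13)=+1; sign (−1)^0·-1^2·+1^2 = +1.
(a,b)_11: α=-4, u≡5; β=-2, v≡5 (mod 11); (5|11)=+1, (5|11)=+1; sign (−1)^0·+1^-2·+1^-4 = +1.
(a,b)_31: α=2, u≡29; β=0, v≡18 (mod 31); (29|31)=-1, (18|31)=+1; sign (−1)^0·-1^0·+1^2 = +1.
(a,b)_2: α=3, β=1; u≡5, v≡7 (mod 8); ε(u)ε(v)=0·1, αω(v)=3·0, βω(u)=1·1; sum ≡ 1  ⇒  -1.
(a,b)_41: α=2, u≡28; β=0, v≡12 (mod 41); (28|41)=-1, (12|41)=-1; sign (−1)^0·-1^0·-1^2 = +1.
(a,b)_∞: sgn(1610)=+, sgn(6670)=+, so +1.
(a,b)_7: α=1, u≡6; β=0, v≡3 (mod 7); (6|7)=-1, (3|7)=-1; sign (−1)^0·-1^0·-1^1 = -1.
(a,b)_29: α=4, u≡26; β=1, v≡2 (mod 29); (26|29)=-1, (2|29)=-1; sign (−1)^0·-1^1·-1^4 = -1.
(a,b)_23: α=3, u≡16; β=1, v≡11 (mod 23); (16|23)=+1, (11|23)=-1; sign (−1)^1·+1^1·-1^3 = +1.
(1610, 6670 / ℚ) ramifies at {2, 5, 7, 29}: a division algebra.

[2, 5, 7, 29]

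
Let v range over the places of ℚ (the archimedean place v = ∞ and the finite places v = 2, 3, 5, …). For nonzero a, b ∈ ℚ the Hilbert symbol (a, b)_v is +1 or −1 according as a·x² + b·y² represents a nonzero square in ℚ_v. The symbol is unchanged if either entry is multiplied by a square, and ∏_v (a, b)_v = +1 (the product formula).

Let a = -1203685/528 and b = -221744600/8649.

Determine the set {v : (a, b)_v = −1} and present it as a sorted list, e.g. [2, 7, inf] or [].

(a, b) ≡ (-2805, -374) mod (ℚ^×)²; places V = {2, 3, 5, 7, 11, 17, 31, ∞}.
(a,b)_17: α=3, u≡10; β=1, v≡10 (mod 17); (10|17)=-1, (10|17)=-1; sign (−1)^0·-1^1·-1^3 = +1.
(a,b)_7: α=2, u≡4; β=2, v≡4 (mod 7); (4|7)=+1, (4|7)=+1; sign (−1)^0·+1^2·+1^2 = +1.
(a,b)_5: α=1, u≡1; β=2, v≡4 (mod 5); (1|5)=+1, (4|5)=+1; sign (−1)^0·+1^2·+1^1 = +1.
(a,b)_∞: sgn(-2805)=−, sgn(-374)=−, so -1.
(a,b)_11: α=-1, u≡3; β=3, v≡2 (mod 11); (3|11)=+1, (2|11)=-1; sign (−1)^1·+1^3·-1^-1 = +1.
(a,b)_2: α=-4, β=3; u≡3, v≡5 (mod 8); ε(u)ε(v)=1·0, αω(v)=-4·1, βω(u)=3·1; sum ≡ 1  ⇒  -1.
(a,b)_31: α=0, u≡14; β=-2, v≡22 (mod 31); (14|31)=+1, (22|31)=-1; sign (−1)^0·+1^-2·-1^0 = +1.
(a,b)_3: α=-1, u≡1; β=-2, v≡1 (mod 3); (1|3)=+1, (1|3)=+1; sign (−1)^0·+1^-2·+1^-1 = +1.
Ram(-2805, -374) = {2, ∞}; no ℚ_2-point on the conic.

[2, inf]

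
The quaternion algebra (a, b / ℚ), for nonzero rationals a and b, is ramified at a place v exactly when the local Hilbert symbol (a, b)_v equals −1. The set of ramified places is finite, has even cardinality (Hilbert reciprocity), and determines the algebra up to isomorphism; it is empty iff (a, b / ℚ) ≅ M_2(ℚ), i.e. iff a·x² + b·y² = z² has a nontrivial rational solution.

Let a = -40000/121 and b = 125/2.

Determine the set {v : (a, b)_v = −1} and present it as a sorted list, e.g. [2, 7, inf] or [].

Mod squares: a ≡ -1, b ≡ 10. Check v ∈ {∞, 2, 5, 11}.
v=2: v_2(a)=6, v_2(b)=-1; units ≡ 7, 5 (mod 8); ε·ε+αω+βω = 1·0+6·1+-1·0 ≡ 0  ⇒  (a,b)_2 = +1.
v=5: a=5^4·(≡1), b=5^3·(≡3) mod 5; (1|5)=+1, (3|5)=-1; (−1)^{4·3·2}·(+1)^3·(-1)^4 = +1.
v=∞: -1 < 0 and 10 > 0  ⇒  (a,b)_∞ = +1.
v=11: a=11^-2·(≡7), b=11^0·(≡2) mod 11; (7|11)=-1, (2|11)=-1; (−1)^{-2·0·5}·(-1)^0·(-1)^-2 = +1.
Every local symbol is +1, so the conic -1·x² + 10·y² = z² has ℚ_v-points for all v and hence a ℚ-point; (a, b / ℚ) ≅ M_2(ℚ).

[]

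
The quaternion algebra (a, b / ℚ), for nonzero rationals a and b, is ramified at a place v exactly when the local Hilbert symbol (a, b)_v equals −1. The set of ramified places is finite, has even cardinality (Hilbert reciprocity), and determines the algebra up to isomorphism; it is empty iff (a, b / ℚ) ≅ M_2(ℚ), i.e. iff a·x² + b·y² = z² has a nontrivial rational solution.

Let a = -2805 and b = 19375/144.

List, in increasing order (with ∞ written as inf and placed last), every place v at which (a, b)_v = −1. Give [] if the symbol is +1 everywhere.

(a, b) ≡ (-2805, 31) mod (ℚ^×)²; places V = {2, 3, 5, 11, 17, 31, ∞}.
(a,b)_17: α=1, u≡5; β=0, v≡10 (mod 17); (5|17)=-1, (10|17)=-1; sign (−1)^0·-1^0·-1^1 = -1.
(a,b)_5: α=1, u≡4; β=4, v≡4 (mod 5); (4|5)=+1, (4|5)=+1; sign (−1)^0·+1^4·+1^1 = +1.
(a,b)_31: α=0, u≡16; β=1, v≡8 (mod 31); (16|31)=+1, (8|31)=+1; sign (−1)^0·+1^1·+1^0 = +1.
(a,b)_∞: sgn(-2805)=−, sgn(31)=+, so +1.
(a,b)_3: α=1, u≡1; β=-2, v≡1 (mod 3); (1|3)=+1, (1|3)=+1; sign (−1)^0·+1^-2·+1^1 = +1.
(a,b)_2: α=0, β=-4; u≡3, v≡7 (mod 8); ε(u)ε(v)=1·1, αω(v)=0·0, βω(u)=-4·1; sum ≡ 1  ⇒  -1.
(a,b)_11: α=1, u≡9; β=0, v≡4 (mod 11); (9|11)=+1, (4|11)=+1; sign (−1)^0·+1^0·+1^1 = +1.
Ram(-2805, 31) = {2, 17}; no ℚ_2-point on the conic.

[2, 17]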